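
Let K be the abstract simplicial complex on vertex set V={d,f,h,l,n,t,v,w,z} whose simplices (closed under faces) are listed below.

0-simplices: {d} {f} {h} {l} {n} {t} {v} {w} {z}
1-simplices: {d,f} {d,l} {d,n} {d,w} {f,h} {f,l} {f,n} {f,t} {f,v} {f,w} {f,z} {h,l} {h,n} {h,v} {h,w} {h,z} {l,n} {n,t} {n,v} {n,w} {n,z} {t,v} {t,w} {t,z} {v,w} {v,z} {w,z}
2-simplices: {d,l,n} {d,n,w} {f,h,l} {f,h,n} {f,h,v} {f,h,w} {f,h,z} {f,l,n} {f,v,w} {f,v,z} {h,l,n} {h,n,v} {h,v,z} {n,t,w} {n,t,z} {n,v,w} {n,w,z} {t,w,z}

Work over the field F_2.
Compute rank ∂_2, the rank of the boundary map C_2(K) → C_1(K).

rank∂_2=15

n_0=9 n_1=27 n_2=18  [Z2]
∂1: piv[df,dl,dn,dw,fh,ft,fv,fz] rk=8  ker:fl,fn,fw,hl,hn,hv,hw,hz,ln,nt,nv,nw,nz,tv,tw,tz,vw,vz,wz
∂2: piv[dln,dnw,fhl,fhn,fhv,fhw,fhz,fln,fvw,fvz,hnv,ntw,ntz,nvw,nwz] rk=15  ker:hln,hvz,twz
rk∂_2=15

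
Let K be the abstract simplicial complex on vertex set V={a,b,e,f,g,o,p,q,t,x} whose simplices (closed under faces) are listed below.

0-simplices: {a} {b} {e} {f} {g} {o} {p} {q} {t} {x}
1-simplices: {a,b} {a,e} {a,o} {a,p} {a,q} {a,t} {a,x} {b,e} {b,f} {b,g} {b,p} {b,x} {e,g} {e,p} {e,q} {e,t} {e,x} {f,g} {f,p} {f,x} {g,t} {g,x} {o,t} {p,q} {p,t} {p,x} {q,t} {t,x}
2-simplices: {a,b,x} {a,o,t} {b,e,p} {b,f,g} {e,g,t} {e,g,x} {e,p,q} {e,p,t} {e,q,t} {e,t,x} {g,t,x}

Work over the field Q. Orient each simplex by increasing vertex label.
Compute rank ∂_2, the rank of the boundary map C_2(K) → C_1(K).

rank∂_2=10

n_0=10 n_1=28 n_2=11  [Q]
∂1: piv[ab,ae,ao,ap,aq,at,ax,bf,bg] rk=9  ker:be,bp,bx,eg,ep,eq,et,ex,fg,fp,fx,gt,gx,ot,pq,pt,px,qt,tx
∂2: piv[abx,aot,bep,bfg,egt,egx,epq,ept,eqt,etx] rk=10  ker:gtx
rk∂_2=10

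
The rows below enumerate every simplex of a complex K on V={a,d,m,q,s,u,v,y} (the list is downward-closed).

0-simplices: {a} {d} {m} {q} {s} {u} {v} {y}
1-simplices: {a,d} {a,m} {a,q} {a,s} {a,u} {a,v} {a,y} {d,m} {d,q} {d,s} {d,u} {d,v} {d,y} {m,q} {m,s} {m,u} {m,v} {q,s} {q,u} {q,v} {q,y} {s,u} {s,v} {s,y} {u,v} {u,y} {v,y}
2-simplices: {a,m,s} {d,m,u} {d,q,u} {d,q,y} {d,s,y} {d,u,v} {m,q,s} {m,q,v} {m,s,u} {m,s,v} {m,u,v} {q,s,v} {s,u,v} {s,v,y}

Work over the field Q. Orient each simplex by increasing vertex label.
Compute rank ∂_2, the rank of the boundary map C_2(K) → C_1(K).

n_0=8 n_1=27 n_2=14  [Q]
∂1: piv[ad,am,aq,as,au,av,ay] rk=7  ker:dm,dq,ds,du,dv,dy,mq,ms,mu,mv,qs,qu,qv,qy,su,sv,sy,uv,uy,vy
∂2: piv[ams,dmu,dqu,dqy,dsy,duv,mqs,mqv,msu,msv,muv,svy] rk=12  ker:qsv,suv
rk∂_2=12

rank∂_2=12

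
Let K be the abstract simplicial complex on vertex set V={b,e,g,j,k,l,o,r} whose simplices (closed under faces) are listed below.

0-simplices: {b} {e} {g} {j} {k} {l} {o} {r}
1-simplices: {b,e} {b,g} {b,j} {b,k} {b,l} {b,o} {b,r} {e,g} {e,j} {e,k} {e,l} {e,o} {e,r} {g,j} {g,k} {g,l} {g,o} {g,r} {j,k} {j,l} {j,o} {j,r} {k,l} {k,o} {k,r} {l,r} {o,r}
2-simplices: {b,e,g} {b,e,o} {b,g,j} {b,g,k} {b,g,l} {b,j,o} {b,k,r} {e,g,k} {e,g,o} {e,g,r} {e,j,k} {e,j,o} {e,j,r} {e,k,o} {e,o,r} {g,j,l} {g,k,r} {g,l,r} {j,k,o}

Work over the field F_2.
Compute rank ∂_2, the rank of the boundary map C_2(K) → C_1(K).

rank∂_2=18

n_0=8 n_1=27 n_2=19  [Z2]
∂1: piv[be,bg,bj,bk,bl,bo,br] rk=7  ker:eg,ej,ek,el,eo,er,gj,gk,gl,go,gr,jk,jl,jo,jr,kl,ko,kr,lr,or
∂2: piv[beg,beo,bgj,bgk,bgl,bjo,bkr,egk,ego,egr,ejk,ejo,ejr,eko,eor,gjl,gkr,glr] rk=18  ker:jko
rk∂_2=18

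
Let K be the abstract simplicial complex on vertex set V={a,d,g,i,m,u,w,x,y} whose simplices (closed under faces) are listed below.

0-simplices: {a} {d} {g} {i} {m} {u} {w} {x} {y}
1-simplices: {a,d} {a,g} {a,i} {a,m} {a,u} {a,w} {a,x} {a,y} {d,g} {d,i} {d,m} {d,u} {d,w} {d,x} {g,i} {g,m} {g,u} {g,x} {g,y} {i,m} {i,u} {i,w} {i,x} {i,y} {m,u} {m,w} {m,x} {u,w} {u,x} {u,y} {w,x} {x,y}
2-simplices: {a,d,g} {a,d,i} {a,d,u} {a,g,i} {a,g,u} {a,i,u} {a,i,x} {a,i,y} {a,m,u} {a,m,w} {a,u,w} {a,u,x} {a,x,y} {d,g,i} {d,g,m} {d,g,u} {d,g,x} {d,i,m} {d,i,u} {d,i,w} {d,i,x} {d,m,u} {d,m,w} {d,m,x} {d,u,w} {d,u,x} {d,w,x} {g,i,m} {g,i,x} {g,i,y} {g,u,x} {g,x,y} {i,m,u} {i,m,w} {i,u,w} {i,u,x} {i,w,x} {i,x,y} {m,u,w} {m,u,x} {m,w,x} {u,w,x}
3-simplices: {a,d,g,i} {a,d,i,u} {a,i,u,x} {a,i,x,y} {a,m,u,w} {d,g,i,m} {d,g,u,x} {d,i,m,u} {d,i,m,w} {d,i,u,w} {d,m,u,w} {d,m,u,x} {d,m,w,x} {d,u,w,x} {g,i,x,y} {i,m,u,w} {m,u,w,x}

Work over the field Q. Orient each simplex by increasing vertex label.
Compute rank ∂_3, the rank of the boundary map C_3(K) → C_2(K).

n_0=9 n_1=32 n_2=42 n_3=17  [Q]
∂1: piv[ad,ag,ai,am,au,aw,ax,ay] rk=8  ker:dg,di,dm,du,dw,dx,gi,gm,gu,gx,gy,im,iu,iw,ix,iy,mu,mw,mx,uw,ux,uy,wx,xy
∂2: piv[adg,adi,adu,agi,agu,aiu,aix,aiy,amu,amw,auw,aux,axy,dgm,dgx,dim,diw,dix,dmu,dmw,dmx,dwx,giy] rk=23  ker:dgi,dgu,diu,duw,dux,gim,gix,gux,gxy,imu,imw,iuw,iux,iwx,ixy,muw,mux,mwx,uwx
∂3: piv[adgi,adiu,aiux,aixy,amuw,dgim,dgux,dimu,dimw,diuw,dmuw,dmux,dmwx,duwx,gixy] rk=15  ker:imuw,muwx
rk∂_3=15

rank∂_3=15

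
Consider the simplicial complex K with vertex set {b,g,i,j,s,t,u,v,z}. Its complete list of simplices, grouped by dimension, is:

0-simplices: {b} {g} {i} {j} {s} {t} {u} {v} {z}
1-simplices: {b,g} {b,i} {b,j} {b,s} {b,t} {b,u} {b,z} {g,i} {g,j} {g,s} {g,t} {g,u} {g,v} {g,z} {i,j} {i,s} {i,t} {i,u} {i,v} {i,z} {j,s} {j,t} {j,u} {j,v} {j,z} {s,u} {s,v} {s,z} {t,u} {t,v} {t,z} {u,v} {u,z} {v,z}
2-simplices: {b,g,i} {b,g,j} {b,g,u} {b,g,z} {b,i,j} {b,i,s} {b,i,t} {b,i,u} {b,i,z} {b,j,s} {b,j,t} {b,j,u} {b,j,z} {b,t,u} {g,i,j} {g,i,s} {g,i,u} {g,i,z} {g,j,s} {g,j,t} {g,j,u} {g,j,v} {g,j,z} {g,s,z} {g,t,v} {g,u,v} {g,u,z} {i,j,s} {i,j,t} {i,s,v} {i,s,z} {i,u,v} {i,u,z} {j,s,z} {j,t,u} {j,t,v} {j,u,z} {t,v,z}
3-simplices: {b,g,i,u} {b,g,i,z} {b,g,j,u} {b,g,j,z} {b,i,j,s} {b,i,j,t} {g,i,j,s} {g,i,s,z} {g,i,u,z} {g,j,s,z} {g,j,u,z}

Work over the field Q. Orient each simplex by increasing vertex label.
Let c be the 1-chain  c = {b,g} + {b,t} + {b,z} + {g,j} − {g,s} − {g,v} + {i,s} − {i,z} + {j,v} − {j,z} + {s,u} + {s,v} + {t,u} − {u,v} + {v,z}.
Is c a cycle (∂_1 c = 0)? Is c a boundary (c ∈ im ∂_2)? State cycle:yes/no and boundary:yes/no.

cycle:no boundary:no

n_0=9 n_1=34 n_2=38 n_3=11  [Q]
∂1: piv[bg,bi,bj,bs,bt,bu,bz,gv] rk=8  ker:gi,gj,gs,gt,gu,gz,ij,is,it,iu,iv,iz,js,jt,ju,jv,jz,su,sv,sz,tu,tv,tz,uv,uz,vz
∂2: piv[bgi,bgj,bgu,bgz,bij,bis,bit,biu,biz,bjs,bjt,bju,bjz,btu,gis,gjt,gjv,gsz,gtv,guv,guz,isv,iuv,tvz] rk=24  ker:gij,giu,giz,gjs,gju,gjz,ijs,ijt,isz,iuz,jsz,jtu,jtv,juz
∂3: piv[bgiu,bgiz,bgju,bgjz,bijs,bijt,gijs,gisz,giuz,gjsz,gjuz] rk=11
∂1c = −3·{b} + 2·{g} + {j} − 2·{s} + 3·{u} − {v}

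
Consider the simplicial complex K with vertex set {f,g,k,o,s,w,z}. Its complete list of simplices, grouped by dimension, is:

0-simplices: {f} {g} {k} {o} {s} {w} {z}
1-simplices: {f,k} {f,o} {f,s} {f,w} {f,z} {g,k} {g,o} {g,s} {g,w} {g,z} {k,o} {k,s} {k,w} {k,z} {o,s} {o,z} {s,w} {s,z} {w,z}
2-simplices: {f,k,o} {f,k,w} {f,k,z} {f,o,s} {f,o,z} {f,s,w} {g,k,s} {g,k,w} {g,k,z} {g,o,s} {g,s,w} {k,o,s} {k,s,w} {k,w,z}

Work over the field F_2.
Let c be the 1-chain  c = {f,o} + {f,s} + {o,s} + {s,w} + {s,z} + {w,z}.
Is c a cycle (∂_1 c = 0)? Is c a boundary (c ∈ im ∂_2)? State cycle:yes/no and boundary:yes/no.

cycle:yes boundary:no

n_0=7 n_1=19 n_2=14  [Z2]
∂1: piv[fk,fo,fs,fw,fz,gk] rk=6  ker:go,gs,gw,gz,ko,ks,kw,kz,os,oz,sw,sz,wz
∂2: piv[fko,fkw,fkz,fos,foz,fsw,gks,gkw,gkz,gos,gsw,kwz] rk=12  ker:kos,ksw
∂1c = 0
c vs im∂2: residual ≠ 0 ⇒ not boundary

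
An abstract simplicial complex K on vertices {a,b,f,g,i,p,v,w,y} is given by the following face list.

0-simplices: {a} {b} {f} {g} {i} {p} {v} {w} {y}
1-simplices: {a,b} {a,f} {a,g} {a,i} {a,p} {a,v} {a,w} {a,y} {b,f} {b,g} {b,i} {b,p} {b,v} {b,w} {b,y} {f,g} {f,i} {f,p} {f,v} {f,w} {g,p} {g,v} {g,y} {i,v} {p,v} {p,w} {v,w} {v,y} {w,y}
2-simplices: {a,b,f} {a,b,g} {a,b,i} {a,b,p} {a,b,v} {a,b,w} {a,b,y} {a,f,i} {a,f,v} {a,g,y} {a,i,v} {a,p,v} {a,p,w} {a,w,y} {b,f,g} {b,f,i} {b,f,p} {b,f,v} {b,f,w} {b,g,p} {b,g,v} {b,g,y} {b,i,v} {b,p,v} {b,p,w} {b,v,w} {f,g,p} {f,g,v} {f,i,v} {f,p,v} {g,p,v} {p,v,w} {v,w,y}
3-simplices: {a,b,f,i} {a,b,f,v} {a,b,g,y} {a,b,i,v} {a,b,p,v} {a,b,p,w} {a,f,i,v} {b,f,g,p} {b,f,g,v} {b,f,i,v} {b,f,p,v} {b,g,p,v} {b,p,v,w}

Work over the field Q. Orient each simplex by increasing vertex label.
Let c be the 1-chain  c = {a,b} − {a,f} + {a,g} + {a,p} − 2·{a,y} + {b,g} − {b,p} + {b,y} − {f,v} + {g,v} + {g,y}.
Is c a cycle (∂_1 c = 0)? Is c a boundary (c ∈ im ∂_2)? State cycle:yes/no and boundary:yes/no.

n_0=9 n_1=29 n_2=33 n_3=13  [Q]
∂1: piv[ab,af,ag,ai,ap,av,aw,ay] rk=8  ker:bf,bg,bi,bp,bv,bw,by,fg,fi,fp,fv,fw,gp,gv,gy,iv,pv,pw,vw,vy,wy
∂2: piv[abf,abg,abi,abp,abv,abw,aby,afi,afv,agy,aiv,apv,apw,awy,bfg,bfp,bfw,bgp,bgv,bvw,vwy] rk=21  ker:bfi,bfv,bgy,biv,bpv,bpw,fgp,fgv,fiv,fpv,gpv,pvw
∂3: piv[abfi,abfv,abgy,abiv,abpv,abpw,afiv,bfgp,bfgv,bfpv,bgpv,bpvw] rk=12  ker:bfiv
∂1c = 0
c vs im∂2: reduces to 0 ⇒ boundary

cycle:yes boundary:yes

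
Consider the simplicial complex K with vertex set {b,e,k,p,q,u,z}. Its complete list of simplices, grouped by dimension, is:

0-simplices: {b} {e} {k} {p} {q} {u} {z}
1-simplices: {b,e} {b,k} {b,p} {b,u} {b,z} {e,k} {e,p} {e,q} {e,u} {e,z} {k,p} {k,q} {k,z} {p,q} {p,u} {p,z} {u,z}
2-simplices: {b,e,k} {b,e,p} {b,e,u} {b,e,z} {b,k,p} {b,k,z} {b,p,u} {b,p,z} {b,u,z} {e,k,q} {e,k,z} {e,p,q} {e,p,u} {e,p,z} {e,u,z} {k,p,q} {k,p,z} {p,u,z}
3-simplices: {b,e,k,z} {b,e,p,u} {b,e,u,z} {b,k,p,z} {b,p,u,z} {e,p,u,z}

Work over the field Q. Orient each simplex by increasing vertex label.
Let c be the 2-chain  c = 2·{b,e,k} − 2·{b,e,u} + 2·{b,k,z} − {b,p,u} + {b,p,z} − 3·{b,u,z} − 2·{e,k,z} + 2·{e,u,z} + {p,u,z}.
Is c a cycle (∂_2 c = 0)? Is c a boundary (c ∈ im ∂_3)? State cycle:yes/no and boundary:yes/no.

cycle:yes boundary:yes

n_0=7 n_1=17 n_2=18 n_3=6  [Q]
∂1: piv[be,bk,bp,bu,bz,eq] rk=6  ker:ek,ep,eu,ez,kp,kq,kz,pq,pu,pz,uz
∂2: piv[bek,bep,beu,bez,bkp,bkz,bpu,bpz,buz,ekq,epq] rk=11  ker:ekz,epu,epz,euz,kpq,kpz,puz
∂3: piv[bekz,bepu,beuz,bkpz,bpuz,epuz] rk=6
∂2c = 0
c vs im∂3: reduces to 0 ⇒ boundary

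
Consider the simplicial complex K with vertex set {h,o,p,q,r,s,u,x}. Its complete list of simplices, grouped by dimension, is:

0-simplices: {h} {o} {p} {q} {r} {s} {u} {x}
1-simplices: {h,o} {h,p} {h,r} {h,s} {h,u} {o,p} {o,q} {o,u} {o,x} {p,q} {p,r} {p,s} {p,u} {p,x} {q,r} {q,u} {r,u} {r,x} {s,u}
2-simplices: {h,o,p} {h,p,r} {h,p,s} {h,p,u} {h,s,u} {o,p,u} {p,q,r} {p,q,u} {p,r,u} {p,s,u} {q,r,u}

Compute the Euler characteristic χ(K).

n_0=8 n_1=19 n_2=11
χ=+8−19+11=0

χ(K)=0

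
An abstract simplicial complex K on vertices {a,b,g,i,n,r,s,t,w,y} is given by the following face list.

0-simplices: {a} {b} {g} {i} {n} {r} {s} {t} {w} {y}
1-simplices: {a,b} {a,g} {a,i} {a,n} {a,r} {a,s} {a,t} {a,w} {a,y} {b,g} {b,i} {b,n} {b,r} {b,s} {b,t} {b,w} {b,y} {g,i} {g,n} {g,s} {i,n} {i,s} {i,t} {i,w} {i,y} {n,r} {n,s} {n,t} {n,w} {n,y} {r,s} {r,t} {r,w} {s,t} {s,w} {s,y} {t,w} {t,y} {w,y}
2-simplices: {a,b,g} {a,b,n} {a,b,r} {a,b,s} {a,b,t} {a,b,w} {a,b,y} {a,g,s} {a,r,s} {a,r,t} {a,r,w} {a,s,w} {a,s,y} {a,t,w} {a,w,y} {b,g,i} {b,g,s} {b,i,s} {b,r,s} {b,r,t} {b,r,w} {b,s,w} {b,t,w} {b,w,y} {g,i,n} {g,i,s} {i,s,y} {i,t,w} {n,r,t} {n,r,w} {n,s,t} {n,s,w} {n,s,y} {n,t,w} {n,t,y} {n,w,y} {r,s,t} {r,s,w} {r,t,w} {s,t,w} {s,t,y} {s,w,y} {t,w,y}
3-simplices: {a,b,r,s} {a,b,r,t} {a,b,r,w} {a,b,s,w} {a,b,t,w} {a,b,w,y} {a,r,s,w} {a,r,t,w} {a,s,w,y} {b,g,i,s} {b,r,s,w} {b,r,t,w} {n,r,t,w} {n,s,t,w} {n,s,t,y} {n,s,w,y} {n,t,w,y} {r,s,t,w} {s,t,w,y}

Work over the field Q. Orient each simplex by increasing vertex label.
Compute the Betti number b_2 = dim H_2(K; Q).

n_0=10 n_1=39 n_2=43 n_3=19  [Q]
∂1: piv[ab,ag,ai,an,ar,as,at,aw,ay] rk=9  ker:bg,bi,bn,br,bs,bt,bw,by,gi,gn,gs,in,is,it,iw,iy,nr,ns,nt,nw,ny,rs,rt,rw,st,sw,sy,tw,ty,wy
∂2: piv[abg,abn,abr,abs,abt,abw,aby,ags,ars,art,arw,asw,asy,atw,awy,bgi,bis,gin,isy,itw,nrt,nrw,nst,nsw,nsy,nty] rk=26  ker:bgs,brs,brt,brw,bsw,btw,bwy,gis,ntw,nwy,rst,rsw,rtw,stw,sty,swy,twy
∂3: piv[abrs,abrt,abrw,absw,abtw,abwy,arsw,artw,aswy,bgis,nrtw,nstw,nsty,nswy,ntwy,rstw] rk=16  ker:brsw,brtw,stwy
b_2=(43−26)−16=1

b_2=1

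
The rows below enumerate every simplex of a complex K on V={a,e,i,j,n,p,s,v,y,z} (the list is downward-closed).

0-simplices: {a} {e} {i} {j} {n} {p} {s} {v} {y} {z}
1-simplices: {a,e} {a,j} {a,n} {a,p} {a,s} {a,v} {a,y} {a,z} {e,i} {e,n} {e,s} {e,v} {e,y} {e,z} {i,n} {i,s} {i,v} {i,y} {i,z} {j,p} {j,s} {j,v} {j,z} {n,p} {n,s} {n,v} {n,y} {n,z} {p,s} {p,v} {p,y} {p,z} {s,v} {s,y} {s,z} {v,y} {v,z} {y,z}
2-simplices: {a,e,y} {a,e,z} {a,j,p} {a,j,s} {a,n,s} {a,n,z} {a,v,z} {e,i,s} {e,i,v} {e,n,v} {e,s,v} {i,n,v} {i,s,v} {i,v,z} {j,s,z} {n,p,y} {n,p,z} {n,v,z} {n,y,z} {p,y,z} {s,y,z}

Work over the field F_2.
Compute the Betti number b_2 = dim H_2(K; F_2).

b_2=2

n_0=10 n_1=38 n_2=21  [Z2]
∂1: piv[ae,aj,an,ap,as,av,ay,az,ei] rk=9  ker:en,es,ev,ey,ez,in,is,iv,iy,iz,jp,js,jv,jz,np,ns,nv,ny,nz,ps,pv,py,pz,sv,sy,sz,vy,vz,yz
∂2: piv[aey,aez,ajp,ajs,ans,anz,avz,eis,eiv,env,esv,inv,ivz,jsz,npy,npz,nvz,nyz,syz] rk=19  ker:isv,pyz
b_2=(21−19)−0=2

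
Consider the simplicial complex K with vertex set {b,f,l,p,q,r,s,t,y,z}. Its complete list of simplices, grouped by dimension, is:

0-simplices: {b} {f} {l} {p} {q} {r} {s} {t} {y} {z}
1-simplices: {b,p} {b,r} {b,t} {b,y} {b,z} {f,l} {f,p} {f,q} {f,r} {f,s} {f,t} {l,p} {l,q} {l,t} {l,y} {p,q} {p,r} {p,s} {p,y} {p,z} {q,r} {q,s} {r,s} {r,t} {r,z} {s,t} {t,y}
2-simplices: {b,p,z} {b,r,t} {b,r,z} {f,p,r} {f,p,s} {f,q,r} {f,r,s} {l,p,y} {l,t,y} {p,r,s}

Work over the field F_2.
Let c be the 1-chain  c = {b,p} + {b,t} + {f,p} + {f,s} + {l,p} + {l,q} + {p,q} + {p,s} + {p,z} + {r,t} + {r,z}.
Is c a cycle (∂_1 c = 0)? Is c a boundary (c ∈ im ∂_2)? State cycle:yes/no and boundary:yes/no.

n_0=10 n_1=27 n_2=10  [Z2]
∂1: piv[bp,br,bt,by,bz,fl,fp,fq,fs] rk=9  ker:fr,ft,lp,lq,lt,ly,pq,pr,ps,py,pz,qr,qs,rs,rt,rz,st,ty
∂2: piv[bpz,brt,brz,fpr,fps,fqr,frs,lpy,lty] rk=9  ker:prs
∂1c = 0
c vs im∂2: residual ≠ 0 ⇒ not boundary

cycle:yes boundary:no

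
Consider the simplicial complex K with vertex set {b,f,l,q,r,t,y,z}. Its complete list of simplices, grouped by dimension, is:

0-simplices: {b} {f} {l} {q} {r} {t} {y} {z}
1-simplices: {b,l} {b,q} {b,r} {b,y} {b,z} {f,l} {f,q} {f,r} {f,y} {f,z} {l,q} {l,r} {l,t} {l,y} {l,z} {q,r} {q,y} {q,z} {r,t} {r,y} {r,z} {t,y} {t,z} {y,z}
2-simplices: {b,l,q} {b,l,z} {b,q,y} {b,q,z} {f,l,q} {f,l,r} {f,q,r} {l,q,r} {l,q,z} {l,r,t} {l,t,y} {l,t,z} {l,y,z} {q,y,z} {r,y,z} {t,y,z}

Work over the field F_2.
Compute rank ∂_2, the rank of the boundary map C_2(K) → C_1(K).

n_0=8 n_1=24 n_2=16  [Z2]
∂1: piv[bl,bq,br,by,bz,fl,lt] rk=7  ker:fq,fr,fy,fz,lq,lr,ly,lz,qr,qy,qz,rt,ry,rz,ty,tz,yz
∂2: piv[blq,blz,bqy,bqz,flq,flr,fqr,lrt,lty,ltz,lyz,qyz,ryz] rk=13  ker:lqr,lqz,tyz
rk∂_2=13

rank∂_2=13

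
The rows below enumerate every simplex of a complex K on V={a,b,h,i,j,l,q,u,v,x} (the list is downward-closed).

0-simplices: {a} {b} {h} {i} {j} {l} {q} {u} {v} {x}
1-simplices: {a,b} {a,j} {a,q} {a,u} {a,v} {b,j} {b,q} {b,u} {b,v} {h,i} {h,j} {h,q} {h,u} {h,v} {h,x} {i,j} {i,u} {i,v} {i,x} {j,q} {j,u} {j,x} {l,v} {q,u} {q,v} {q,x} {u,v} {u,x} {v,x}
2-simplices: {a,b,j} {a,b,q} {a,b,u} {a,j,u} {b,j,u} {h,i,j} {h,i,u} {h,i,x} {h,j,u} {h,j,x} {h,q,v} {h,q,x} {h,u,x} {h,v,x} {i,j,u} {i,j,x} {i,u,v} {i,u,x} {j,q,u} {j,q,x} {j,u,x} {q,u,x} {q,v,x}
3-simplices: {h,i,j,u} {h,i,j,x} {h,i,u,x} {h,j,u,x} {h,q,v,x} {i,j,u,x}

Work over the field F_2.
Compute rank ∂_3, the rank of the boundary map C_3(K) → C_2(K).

rank∂_3=5

n_0=10 n_1=29 n_2=23 n_3=6  [Z2]
∂1: piv[ab,aj,aq,au,av,hi,hj,hx,lv] rk=9  ker:bj,bq,bu,bv,hq,hu,hv,ij,iu,iv,ix,jq,ju,jx,qu,qv,qx,uv,ux,vx
∂2: piv[abj,abq,abu,aju,hij,hiu,hix,hju,hjx,hqv,hqx,hux,hvx,iuv,jqu,jqx] rk=16  ker:bju,iju,ijx,iux,jux,qux,qvx
∂3: piv[hiju,hijx,hiux,hjux,hqvx] rk=5  ker:ijux
rk∂_3=5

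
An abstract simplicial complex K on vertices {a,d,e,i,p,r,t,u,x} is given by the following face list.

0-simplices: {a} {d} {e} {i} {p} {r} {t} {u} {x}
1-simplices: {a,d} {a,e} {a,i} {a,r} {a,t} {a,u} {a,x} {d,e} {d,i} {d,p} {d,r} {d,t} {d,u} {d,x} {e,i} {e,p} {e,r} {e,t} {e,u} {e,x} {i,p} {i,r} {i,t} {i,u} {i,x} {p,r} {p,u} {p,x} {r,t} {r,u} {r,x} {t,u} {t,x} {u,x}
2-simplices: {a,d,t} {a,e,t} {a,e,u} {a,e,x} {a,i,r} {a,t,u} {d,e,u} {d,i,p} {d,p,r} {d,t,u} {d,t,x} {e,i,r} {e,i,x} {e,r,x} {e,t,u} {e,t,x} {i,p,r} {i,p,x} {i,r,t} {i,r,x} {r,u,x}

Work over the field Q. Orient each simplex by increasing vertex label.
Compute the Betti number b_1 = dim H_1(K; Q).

n_0=9 n_1=34 n_2=21  [Q]
∂1: piv[ad,ae,ai,ar,at,au,ax,dp] rk=8  ker:de,di,dr,dt,du,dx,ei,ep,er,et,eu,ex,ip,ir,it,iu,ix,pr,pu,px,rt,ru,rx,tu,tx,ux
∂2: piv[adt,aet,aeu,aex,air,atu,deu,dip,dpr,dtu,dtx,eir,eix,erx,etx,ipr,ipx,irt,rux] rk=19  ker:etu,irx
b_1=(34−8)−19=7

b_1=7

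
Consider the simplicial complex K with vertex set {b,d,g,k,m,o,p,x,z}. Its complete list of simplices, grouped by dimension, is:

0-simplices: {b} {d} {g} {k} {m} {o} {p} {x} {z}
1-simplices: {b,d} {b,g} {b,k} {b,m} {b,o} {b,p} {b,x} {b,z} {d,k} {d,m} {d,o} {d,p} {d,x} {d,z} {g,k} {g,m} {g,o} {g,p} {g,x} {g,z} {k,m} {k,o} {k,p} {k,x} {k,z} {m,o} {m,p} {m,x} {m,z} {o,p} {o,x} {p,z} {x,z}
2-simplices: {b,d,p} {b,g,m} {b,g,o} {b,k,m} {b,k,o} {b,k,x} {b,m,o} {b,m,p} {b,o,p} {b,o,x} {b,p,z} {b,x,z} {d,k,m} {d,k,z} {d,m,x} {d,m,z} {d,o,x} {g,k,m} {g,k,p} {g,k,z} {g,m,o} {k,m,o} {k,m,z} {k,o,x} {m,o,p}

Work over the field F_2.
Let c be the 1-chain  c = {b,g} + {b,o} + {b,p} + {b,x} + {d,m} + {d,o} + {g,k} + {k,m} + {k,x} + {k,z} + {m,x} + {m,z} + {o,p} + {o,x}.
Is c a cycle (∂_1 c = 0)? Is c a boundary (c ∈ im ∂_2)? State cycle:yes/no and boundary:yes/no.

cycle:yes boundary:yes

n_0=9 n_1=33 n_2=25  [Z2]
∂1: piv[bd,bg,bk,bm,bo,bp,bx,bz] rk=8  ker:dk,dm,do,dp,dx,dz,gk,gm,go,gp,gx,gz,km,ko,kp,kx,kz,mo,mp,mx,mz,op,ox,pz,xz
∂2: piv[bdp,bgm,bgo,bkm,bko,bkx,bmo,bmp,bop,box,bpz,bxz,dkm,dkz,dmx,dmz,dox,gkm,gkp,gkz] rk=20  ker:gmo,kmo,kmz,kox,mop
∂1c = 0
c vs im∂2: reduces to 0 ⇒ boundary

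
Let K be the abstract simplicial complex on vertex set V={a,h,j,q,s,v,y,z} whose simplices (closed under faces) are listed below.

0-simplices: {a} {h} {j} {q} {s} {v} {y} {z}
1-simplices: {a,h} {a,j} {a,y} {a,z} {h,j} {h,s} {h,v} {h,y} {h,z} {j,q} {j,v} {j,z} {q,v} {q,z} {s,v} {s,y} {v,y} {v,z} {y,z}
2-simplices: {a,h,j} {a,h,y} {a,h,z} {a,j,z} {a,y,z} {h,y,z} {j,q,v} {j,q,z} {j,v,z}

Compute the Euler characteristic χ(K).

χ(K)=-2

n_0=8 n_1=19 n_2=9
χ=+8−19+9=-2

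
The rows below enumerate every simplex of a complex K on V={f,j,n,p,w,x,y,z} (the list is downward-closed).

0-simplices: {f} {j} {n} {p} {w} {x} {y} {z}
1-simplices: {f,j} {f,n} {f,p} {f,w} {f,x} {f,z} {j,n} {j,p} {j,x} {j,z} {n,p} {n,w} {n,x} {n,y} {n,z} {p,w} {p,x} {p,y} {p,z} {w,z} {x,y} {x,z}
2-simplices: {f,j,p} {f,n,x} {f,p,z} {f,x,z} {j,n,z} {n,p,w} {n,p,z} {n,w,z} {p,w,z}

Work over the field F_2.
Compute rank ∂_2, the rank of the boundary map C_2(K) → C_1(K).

n_0=8 n_1=22 n_2=9  [Z2]
∂1: piv[fj,fn,fp,fw,fx,fz,ny] rk=7  ker:jn,jp,jx,jz,np,nw,nx,nz,pw,px,py,pz,wz,xy,xz
∂2: piv[fjp,fnx,fpz,fxz,jnz,npw,npz,nwz] rk=8  ker:pwz
rk∂_2=8

rank∂_2=8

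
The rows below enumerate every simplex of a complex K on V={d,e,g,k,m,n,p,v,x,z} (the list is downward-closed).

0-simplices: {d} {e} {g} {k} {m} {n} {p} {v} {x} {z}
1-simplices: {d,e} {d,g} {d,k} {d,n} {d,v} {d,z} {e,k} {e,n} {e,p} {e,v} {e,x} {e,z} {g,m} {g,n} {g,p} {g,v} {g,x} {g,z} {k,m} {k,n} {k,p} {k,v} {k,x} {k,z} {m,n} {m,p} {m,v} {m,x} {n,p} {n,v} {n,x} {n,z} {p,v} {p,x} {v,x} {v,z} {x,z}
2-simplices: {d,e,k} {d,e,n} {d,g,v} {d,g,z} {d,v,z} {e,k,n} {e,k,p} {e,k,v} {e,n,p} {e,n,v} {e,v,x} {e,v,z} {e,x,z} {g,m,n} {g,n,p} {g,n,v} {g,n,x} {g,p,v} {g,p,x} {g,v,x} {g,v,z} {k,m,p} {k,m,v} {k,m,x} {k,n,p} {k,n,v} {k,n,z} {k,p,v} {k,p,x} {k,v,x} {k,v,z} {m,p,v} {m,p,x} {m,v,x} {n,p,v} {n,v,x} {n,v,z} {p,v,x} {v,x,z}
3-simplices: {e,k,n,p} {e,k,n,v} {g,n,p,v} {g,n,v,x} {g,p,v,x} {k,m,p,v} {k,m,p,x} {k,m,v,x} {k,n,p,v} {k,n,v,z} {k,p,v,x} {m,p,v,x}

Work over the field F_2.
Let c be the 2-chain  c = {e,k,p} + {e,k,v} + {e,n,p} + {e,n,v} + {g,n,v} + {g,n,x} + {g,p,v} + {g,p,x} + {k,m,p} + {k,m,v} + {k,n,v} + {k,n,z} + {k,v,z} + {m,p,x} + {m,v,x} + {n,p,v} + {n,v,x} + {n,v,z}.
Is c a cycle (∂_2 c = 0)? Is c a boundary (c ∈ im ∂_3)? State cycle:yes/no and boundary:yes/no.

n_0=10 n_1=37 n_2=39 n_3=12  [Z2]
∂1: piv[de,dg,dk,dn,dv,dz,ep,ex,gm] rk=9  ker:ek,en,ev,ez,gn,gp,gv,gx,gz,km,kn,kp,kv,kx,kz,mn,mp,mv,mx,np,nv,nx,nz,pv,px,vx,vz,xz
∂2: piv[dek,den,dgv,dgz,dvz,ekn,ekp,ekv,enp,env,evx,evz,exz,gmn,gnp,gnv,gnx,gpv,gpx,gvx,kmp,kmv,kmx,knz,kpx,kvz] rk=26  ker:gvz,knp,knv,kpv,kvx,mpv,mpx,mvx,npv,nvx,nvz,pvx,vxz
∂3: piv[eknp,eknv,gnpv,gnvx,gpvx,kmpv,kmpx,kmvx,knpv,knvz,kpvx] rk=11  ker:mpvx
∂2c = 0
c vs im∂3: reduces to 0 ⇒ boundary

cycle:yes boundary:yes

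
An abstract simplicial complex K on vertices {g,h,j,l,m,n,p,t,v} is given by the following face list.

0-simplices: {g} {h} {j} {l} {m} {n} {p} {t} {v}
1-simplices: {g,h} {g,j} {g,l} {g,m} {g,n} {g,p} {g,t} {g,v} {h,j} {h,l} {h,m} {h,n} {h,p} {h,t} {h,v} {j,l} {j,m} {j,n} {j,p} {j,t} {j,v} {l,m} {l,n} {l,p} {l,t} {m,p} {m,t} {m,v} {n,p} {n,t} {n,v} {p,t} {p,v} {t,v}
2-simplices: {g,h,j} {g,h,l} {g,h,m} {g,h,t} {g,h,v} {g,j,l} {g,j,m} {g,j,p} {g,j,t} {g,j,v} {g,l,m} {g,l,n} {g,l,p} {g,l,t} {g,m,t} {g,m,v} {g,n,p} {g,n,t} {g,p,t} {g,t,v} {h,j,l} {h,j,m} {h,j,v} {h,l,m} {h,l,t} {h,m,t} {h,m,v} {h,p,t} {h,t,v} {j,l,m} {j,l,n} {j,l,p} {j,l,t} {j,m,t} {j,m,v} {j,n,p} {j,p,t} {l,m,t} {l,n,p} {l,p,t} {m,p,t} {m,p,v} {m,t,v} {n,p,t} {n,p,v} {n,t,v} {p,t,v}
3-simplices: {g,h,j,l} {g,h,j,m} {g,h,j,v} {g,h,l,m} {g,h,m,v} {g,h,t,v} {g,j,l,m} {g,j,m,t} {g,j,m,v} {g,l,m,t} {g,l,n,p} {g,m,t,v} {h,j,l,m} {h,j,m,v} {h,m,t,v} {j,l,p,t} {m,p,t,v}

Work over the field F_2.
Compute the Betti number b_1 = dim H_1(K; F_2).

b_1=1

n_0=9 n_1=34 n_2=47 n_3=17  [Z2]
∂1: piv[gh,gj,gl,gm,gn,gp,gt,gv] rk=8  ker:hj,hl,hm,hn,hp,ht,hv,jl,jm,jn,jp,jt,jv,lm,ln,lp,lt,mp,mt,mv,np,nt,nv,pt,pv,tv
∂2: piv[ghj,ghl,ghm,ght,ghv,gjl,gjm,gjp,gjt,gjv,glm,gln,glp,glt,gmt,gmv,gnp,gnt,gpt,gtv,hpt,jln,mpt,mpv,npv] rk=25  ker:hjl,hjm,hjv,hlm,hlt,hmt,hmv,htv,jlm,jlp,jlt,jmt,jmv,jnp,jpt,lmt,lnp,lpt,mtv,npt,ntv,ptv
∂3: piv[ghjl,ghjm,ghjv,ghlm,ghmv,ghtv,gjlm,gjmt,gjmv,glmt,glnp,gmtv,hmtv,jlpt,mptv] rk=15  ker:hjlm,hjmv
b_1=(34−8)−25=1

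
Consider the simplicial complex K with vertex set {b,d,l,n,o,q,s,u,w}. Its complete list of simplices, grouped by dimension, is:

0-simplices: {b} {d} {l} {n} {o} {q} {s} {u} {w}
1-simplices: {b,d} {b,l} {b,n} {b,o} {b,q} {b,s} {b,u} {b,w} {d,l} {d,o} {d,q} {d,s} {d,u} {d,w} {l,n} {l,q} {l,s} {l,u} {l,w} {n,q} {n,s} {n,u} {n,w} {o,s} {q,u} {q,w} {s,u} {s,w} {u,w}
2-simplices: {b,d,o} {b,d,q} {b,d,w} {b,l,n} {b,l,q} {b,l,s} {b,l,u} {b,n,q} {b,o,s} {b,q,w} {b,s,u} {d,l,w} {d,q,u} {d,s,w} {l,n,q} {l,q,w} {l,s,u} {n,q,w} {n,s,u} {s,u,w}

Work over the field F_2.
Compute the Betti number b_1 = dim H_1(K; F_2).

b_1=3

n_0=9 n_1=29 n_2=20  [Z2]
∂1: piv[bd,bl,bn,bo,bq,bs,bu,bw] rk=8  ker:dl,do,dq,ds,du,dw,ln,lq,ls,lu,lw,nq,ns,nu,nw,os,qu,qw,su,sw,uw
∂2: piv[bdo,bdq,bdw,bln,blq,bls,blu,bnq,bos,bqw,bsu,dlw,dqu,dsw,lqw,nqw,nsu,suw] rk=18  ker:lnq,lsu
b_1=(29−8)−18=3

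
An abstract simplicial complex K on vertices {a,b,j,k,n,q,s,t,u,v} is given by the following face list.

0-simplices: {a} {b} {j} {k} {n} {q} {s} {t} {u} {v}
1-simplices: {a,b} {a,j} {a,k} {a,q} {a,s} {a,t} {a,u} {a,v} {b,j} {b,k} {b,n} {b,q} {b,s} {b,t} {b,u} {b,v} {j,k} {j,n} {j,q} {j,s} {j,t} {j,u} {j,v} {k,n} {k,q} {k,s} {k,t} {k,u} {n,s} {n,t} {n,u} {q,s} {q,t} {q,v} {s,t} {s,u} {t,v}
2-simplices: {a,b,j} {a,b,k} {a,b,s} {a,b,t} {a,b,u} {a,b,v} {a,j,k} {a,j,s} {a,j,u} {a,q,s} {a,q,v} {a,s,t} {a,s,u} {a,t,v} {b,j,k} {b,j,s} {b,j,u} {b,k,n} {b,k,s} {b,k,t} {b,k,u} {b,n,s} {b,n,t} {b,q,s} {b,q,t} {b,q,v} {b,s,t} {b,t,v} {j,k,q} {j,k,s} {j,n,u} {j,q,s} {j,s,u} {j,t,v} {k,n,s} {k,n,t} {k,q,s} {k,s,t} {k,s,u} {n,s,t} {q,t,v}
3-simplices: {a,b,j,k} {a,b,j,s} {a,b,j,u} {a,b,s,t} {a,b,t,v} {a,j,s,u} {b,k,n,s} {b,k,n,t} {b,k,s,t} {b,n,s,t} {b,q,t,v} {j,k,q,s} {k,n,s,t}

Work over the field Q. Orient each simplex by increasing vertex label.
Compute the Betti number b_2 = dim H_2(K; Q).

b_2=3

n_0=10 n_1=37 n_2=41 n_3=13  [Q]
∂1: piv[ab,aj,ak,aq,as,at,au,av,bn] rk=9  ker:bj,bk,bq,bs,bt,bu,bv,jk,jn,jq,js,jt,ju,jv,kn,kq,ks,kt,ku,ns,nt,nu,qs,qt,qv,st,su,tv
∂2: piv[abj,abk,abs,abt,abu,abv,ajk,ajs,aju,aqs,aqv,ast,asu,atv,bkn,bks,bkt,bku,bns,bnt,bqs,bqt,jkq,jnu,jqs,jtv] rk=26  ker:bjk,bjs,bju,bqv,bst,btv,jks,jsu,kns,knt,kqs,kst,ksu,nst,qtv
∂3: piv[abjk,abjs,abju,abst,abtv,ajsu,bkns,bknt,bkst,bnst,bqtv,jkqs] rk=12  ker:knst
b_2=(41−26)−12=3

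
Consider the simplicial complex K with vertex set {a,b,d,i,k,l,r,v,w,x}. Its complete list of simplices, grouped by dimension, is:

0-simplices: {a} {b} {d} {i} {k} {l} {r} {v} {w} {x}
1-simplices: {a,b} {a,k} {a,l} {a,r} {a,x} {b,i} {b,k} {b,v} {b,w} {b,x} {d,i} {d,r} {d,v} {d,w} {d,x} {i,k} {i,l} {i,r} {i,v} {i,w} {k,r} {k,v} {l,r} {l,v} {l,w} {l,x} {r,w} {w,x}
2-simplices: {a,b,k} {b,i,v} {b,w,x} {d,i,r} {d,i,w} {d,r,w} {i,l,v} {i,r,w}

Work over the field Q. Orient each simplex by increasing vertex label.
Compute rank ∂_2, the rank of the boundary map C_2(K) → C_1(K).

rank∂_2=7

n_0=10 n_1=28 n_2=8  [Q]
∂1: piv[ab,ak,al,ar,ax,bi,bv,bw,di] rk=9  ker:bk,bx,dr,dv,dw,dx,ik,il,ir,iv,iw,kr,kv,lr,lv,lw,lx,rw,wx
∂2: piv[abk,biv,bwx,dir,diw,drw,ilv] rk=7  ker:irw
rk∂_2=7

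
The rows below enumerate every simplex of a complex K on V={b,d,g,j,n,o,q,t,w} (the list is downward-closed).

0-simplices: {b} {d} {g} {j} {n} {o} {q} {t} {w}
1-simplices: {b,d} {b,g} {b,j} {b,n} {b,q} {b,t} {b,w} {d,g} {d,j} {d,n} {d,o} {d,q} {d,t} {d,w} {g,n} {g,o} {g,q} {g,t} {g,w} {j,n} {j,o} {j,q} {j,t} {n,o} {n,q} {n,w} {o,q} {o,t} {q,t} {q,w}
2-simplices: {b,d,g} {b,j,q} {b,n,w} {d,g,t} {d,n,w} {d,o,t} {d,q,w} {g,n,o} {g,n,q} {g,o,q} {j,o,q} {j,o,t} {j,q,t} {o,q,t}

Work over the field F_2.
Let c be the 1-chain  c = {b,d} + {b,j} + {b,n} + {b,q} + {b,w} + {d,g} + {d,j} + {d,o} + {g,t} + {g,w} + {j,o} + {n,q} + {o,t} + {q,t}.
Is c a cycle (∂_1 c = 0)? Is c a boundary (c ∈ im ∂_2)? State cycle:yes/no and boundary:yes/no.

cycle:no boundary:no

n_0=9 n_1=30 n_2=14  [Z2]
∂1: piv[bd,bg,bj,bn,bq,bt,bw,do] rk=8  ker:dg,dj,dn,dq,dt,dw,gn,go,gq,gt,gw,jn,jo,jq,jt,no,nq,nw,oq,ot,qt,qw
∂2: piv[bdg,bjq,bnw,dgt,dnw,dot,dqw,gno,gnq,goq,joq,jot,jqt] rk=13  ker:oqt
∂1c = {b} + {g} + {j} + {o} + {q} + {t}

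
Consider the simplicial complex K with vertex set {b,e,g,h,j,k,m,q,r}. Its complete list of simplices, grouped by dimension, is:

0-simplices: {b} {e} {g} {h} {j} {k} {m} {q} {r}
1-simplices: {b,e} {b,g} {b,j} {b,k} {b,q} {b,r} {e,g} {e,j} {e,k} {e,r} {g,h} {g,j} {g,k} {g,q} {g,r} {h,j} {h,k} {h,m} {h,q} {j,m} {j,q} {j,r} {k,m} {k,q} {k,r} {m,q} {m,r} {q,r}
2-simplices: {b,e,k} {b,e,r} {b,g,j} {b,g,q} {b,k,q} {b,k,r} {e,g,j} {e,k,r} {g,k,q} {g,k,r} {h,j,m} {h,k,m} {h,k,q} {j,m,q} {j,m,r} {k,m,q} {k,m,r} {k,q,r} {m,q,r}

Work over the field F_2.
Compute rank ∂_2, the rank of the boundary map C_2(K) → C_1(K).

n_0=9 n_1=28 n_2=19  [Z2]
∂1: piv[be,bg,bj,bk,bq,br,gh,hm] rk=8  ker:eg,ej,ek,er,gj,gk,gq,gr,hj,hk,hq,jm,jq,jr,km,kq,kr,mq,mr,qr
∂2: piv[bek,ber,bgj,bgq,bkq,bkr,egj,gkq,gkr,hjm,hkm,hkq,jmq,jmr,kmq,kmr,kqr] rk=17  ker:ekr,mqr
rk∂_2=17

rank∂_2=17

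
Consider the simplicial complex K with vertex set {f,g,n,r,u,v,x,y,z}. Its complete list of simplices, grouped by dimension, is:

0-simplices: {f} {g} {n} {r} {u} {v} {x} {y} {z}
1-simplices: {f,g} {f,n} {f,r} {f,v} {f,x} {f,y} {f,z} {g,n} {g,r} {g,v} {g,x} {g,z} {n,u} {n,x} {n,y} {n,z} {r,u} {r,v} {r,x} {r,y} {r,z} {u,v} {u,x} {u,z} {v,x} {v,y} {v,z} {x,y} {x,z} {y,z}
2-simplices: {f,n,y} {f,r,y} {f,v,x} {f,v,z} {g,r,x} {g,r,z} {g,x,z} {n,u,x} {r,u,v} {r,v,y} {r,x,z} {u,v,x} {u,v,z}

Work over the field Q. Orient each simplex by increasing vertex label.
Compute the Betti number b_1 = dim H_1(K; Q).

n_0=9 n_1=30 n_2=13  [Q]
∂1: piv[fg,fn,fr,fv,fx,fy,fz,nu] rk=8  ker:gn,gr,gv,gx,gz,nx,ny,nz,ru,rv,rx,ry,rz,uv,ux,uz,vx,vy,vz,xy,xz,yz
∂2: piv[fny,fry,fvx,fvz,grx,grz,gxz,nux,ruv,rvy,uvx,uvz] rk=12  ker:rxz
b_1=(30−8)−12=10

b_1=10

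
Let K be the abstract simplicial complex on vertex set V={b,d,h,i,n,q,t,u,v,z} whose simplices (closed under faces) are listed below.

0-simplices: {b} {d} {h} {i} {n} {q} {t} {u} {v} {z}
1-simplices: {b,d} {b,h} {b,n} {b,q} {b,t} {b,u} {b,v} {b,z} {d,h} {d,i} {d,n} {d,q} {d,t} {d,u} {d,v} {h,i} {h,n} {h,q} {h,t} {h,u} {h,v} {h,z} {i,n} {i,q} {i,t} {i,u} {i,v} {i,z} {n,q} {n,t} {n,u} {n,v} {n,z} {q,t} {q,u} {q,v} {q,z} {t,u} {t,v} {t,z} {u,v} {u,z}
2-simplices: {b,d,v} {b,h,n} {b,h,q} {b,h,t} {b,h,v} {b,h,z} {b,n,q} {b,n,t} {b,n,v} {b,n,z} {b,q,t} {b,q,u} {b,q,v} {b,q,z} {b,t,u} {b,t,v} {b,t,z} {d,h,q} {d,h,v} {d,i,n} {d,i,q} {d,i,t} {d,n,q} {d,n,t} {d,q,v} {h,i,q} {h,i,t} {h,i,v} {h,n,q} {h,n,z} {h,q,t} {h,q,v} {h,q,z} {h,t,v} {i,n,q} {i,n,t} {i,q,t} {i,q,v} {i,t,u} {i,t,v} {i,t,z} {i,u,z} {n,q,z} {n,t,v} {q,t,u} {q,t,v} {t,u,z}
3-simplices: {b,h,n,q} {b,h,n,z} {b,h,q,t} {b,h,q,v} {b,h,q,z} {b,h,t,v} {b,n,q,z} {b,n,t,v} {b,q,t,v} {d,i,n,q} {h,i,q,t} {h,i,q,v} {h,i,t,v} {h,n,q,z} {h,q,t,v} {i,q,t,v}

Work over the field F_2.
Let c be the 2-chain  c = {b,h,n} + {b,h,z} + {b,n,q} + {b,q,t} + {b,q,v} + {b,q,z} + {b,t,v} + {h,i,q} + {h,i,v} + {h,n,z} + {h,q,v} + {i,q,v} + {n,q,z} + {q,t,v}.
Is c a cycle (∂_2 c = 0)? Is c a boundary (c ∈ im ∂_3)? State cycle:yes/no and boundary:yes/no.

n_0=10 n_1=42 n_2=47 n_3=16  [Z2]
∂1: piv[bd,bh,bn,bq,bt,bu,bv,bz,di] rk=9  ker:dh,dn,dq,dt,du,dv,hi,hn,hq,ht,hu,hv,hz,in,iq,it,iu,iv,iz,nq,nt,nu,nv,nz,qt,qu,qv,qz,tu,tv,tz,uv,uz
∂2: piv[bdv,bhn,bhq,bht,bhv,bhz,bnq,bnt,bnv,bnz,bqt,bqu,bqv,bqz,btu,btv,btz,dhq,dhv,din,diq,dit,dnq,dnt,hiq,hiv,itu,itz,iuz] rk=29  ker:dqv,hit,hnq,hnz,hqt,hqv,hqz,htv,inq,int,iqt,iqv,itv,nqz,ntv,qtu,qtv,tuz
∂3: piv[bhnq,bhnz,bhqt,bhqv,bhqz,bhtv,bnqz,bntv,bqtv,dinq,hiqt,hiqv,hitv] rk=13  ker:hnqz,hqtv,iqtv
∂2c = 0
c vs im∂3: reduces to 0 ⇒ boundary

cycle:yes boundary:yes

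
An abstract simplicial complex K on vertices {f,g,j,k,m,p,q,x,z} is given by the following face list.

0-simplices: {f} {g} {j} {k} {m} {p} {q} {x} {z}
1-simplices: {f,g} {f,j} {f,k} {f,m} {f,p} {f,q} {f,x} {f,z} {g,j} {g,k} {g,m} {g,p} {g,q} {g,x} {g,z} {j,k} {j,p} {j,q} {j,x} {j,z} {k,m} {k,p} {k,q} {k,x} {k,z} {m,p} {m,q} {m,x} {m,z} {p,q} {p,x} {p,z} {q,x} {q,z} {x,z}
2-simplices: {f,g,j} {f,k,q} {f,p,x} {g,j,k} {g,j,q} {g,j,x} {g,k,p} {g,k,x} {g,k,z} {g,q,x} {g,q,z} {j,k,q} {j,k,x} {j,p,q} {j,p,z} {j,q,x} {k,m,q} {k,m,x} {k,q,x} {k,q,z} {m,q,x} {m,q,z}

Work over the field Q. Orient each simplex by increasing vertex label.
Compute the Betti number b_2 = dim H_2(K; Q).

b_2=5

n_0=9 n_1=35 n_2=22  [Q]
∂1: piv[fg,fj,fk,fm,fp,fq,fx,fz] rk=8  ker:gj,gk,gm,gp,gq,gx,gz,jk,jp,jq,jx,jz,km,kp,kq,kx,kz,mp,mq,mx,mz,pq,px,pz,qx,qz,xz
∂2: piv[fgj,fkq,fpx,gjk,gjq,gjx,gkp,gkx,gkz,gqx,gqz,jkq,jpq,jpz,kmq,kmx,mqz] rk=17  ker:jkx,jqx,kqx,kqz,mqx
b_2=(22−17)−0=5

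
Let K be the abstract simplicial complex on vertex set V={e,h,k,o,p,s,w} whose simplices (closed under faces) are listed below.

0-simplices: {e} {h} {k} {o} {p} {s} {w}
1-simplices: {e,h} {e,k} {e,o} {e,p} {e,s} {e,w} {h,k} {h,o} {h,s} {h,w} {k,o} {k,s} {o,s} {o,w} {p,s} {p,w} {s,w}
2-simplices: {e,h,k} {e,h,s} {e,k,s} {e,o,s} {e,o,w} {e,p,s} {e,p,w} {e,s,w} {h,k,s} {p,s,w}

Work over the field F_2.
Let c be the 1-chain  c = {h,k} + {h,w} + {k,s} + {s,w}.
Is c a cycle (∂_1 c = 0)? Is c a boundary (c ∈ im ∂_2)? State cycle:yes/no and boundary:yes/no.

cycle:yes boundary:no

n_0=7 n_1=17 n_2=10  [Z2]
∂1: piv[eh,ek,eo,ep,es,ew] rk=6  ker:hk,ho,hs,hw,ko,ks,os,ow,ps,pw,sw
∂2: piv[ehk,ehs,eks,eos,eow,eps,epw,esw] rk=8  ker:hks,psw
∂1c = 0
c vs im∂2: residual ≠ 0 ⇒ not boundary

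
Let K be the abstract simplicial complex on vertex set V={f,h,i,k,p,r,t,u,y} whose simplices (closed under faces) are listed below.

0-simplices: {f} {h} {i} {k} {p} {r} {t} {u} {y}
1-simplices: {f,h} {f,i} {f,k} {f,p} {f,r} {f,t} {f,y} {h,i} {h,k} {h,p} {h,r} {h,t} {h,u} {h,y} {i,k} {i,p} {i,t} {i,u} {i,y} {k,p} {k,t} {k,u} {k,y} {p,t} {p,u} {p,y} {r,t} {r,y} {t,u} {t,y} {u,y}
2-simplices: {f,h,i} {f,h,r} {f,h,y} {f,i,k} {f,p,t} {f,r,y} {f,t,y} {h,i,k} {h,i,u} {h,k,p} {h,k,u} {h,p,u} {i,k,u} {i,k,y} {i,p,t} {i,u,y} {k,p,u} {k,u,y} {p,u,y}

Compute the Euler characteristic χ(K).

χ(K)=-3

n_0=9 n_1=31 n_2=19
χ=+9−31+19=-3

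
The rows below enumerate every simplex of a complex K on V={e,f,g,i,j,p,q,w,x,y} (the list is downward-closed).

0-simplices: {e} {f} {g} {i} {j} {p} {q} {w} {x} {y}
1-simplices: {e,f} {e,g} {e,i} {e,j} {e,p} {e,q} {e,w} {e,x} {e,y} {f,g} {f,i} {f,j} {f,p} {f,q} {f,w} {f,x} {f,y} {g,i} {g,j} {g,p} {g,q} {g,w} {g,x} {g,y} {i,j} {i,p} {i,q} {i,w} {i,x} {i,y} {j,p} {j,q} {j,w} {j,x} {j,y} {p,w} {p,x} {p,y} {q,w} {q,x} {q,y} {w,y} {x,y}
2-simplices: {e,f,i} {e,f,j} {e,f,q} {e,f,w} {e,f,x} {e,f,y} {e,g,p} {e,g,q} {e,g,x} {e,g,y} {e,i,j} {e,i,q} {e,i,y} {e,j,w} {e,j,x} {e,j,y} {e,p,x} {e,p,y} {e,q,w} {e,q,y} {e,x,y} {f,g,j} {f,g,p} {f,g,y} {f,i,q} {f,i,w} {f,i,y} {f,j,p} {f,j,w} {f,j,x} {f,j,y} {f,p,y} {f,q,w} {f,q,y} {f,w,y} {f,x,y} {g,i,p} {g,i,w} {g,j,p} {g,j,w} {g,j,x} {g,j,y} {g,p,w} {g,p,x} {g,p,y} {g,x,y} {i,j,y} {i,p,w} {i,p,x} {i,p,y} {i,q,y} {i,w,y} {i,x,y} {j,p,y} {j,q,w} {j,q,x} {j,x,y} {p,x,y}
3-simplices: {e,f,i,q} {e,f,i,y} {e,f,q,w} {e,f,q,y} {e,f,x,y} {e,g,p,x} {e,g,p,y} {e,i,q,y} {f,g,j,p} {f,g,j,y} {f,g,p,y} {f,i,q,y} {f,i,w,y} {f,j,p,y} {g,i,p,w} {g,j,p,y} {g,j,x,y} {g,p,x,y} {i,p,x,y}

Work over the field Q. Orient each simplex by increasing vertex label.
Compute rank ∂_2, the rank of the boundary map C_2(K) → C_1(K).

rank∂_2=34

n_0=10 n_1=43 n_2=58 n_3=19  [Q]
∂1: piv[ef,eg,ei,ej,ep,eq,ew,ex,ey] rk=9  ker:fg,fi,fj,fp,fq,fw,fx,fy,gi,gj,gp,gq,gw,gx,gy,ij,ip,iq,iw,ix,iy,jp,jq,jw,jx,jy,pw,px,py,qw,qx,qy,wy,xy
∂2: piv[efi,efj,efq,efw,efx,efy,egp,egq,egx,egy,eij,eiq,eiy,ejw,ejx,ejy,epx,epy,eqw,eqy,exy,fgj,fgp,fgy,fiw,fjp,fwy,gip,giw,gjw,gpw,ipx,jqw,jqx] rk=34  ker:fiq,fiy,fjw,fjx,fjy,fpy,fqw,fqy,fxy,gjp,gjx,gjy,gpx,gpy,gxy,ijy,ipw,ipy,iqy,iwy,ixy,jpy,jxy,pxy
∂3: piv[efiq,efiy,efqw,efqy,efxy,egpx,egpy,eiqy,fgjp,fgjy,fgpy,fiwy,fjpy,gipw,gjxy,gpxy,ipxy] rk=17  ker:fiqy,gjpy
rk∂_2=34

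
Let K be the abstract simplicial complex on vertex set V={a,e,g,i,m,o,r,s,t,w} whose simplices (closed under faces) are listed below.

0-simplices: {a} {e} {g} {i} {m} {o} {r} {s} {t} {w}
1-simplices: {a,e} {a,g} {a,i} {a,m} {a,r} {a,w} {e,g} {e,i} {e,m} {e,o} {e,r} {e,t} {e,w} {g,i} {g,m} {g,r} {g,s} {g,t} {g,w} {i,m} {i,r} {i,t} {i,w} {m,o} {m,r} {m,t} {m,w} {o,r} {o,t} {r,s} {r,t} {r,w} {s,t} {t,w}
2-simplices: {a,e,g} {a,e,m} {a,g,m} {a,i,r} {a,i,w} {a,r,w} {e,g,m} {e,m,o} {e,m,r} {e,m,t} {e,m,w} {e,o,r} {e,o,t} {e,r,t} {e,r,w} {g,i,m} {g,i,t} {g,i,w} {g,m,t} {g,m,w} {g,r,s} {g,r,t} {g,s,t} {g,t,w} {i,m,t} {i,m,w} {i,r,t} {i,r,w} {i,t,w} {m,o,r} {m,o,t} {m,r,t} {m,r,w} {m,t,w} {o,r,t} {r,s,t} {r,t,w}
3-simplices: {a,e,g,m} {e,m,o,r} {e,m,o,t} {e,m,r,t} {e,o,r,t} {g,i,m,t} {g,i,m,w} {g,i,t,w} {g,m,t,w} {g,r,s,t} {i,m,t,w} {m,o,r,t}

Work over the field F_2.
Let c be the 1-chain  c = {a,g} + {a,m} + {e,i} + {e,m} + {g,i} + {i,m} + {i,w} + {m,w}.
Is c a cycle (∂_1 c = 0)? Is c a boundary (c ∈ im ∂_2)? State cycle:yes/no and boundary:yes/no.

cycle:yes boundary:no

n_0=10 n_1=34 n_2=37 n_3=12  [Z2]
∂1: piv[ae,ag,ai,am,ar,aw,eo,et,gs] rk=9  ker:eg,ei,em,er,ew,gi,gm,gr,gt,gw,im,ir,it,iw,mo,mr,mt,mw,or,ot,rs,rt,rw,st,tw
∂2: piv[aeg,aem,agm,air,aiw,arw,emo,emr,emt,emw,eor,eot,ert,erw,gim,git,giw,gmt,gmw,grs,grt,gst,gtw] rk=23  ker:egm,imt,imw,irt,irw,itw,mor,mot,mrt,mrw,mtw,ort,rst,rtw
∂3: piv[aegm,emor,emot,emrt,eort,gimt,gimw,gitw,gmtw,grst] rk=10  ker:imtw,mort
∂1c = 0
c vs im∂2: residual ≠ 0 ⇒ not boundary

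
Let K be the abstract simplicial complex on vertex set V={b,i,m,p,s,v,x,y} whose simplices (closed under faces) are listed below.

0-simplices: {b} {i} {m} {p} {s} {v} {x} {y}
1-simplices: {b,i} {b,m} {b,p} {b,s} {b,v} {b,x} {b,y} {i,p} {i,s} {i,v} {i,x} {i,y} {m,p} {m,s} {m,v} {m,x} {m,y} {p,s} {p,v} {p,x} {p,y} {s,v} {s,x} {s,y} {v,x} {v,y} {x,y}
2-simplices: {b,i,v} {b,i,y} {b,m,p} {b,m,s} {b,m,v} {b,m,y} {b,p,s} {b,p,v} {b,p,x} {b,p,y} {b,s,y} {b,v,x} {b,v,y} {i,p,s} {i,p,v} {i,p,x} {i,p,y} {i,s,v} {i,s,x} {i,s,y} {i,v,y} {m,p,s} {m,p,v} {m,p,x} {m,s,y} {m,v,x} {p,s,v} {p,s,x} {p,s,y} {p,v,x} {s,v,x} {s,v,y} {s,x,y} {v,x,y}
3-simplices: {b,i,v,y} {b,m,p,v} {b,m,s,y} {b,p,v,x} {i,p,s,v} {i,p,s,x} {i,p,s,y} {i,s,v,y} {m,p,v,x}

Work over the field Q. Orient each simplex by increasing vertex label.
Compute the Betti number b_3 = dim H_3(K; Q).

b_3=0

n_0=8 n_1=27 n_2=34 n_3=9  [Q]
∂1: piv[bi,bm,bp,bs,bv,bx,by] rk=7  ker:ip,is,iv,ix,iy,mp,ms,mv,mx,my,ps,pv,px,py,sv,sx,sy,vx,vy,xy
∂2: piv[biv,biy,bmp,bms,bmv,bmy,bps,bpv,bpx,bpy,bsy,bvx,bvy,ips,ipv,ipx,isv,isx,mpx,sxy] rk=20  ker:ipy,isy,ivy,mps,mpv,msy,mvx,psv,psx,psy,pvx,svx,svy,vxy
∂3: piv[bivy,bmpv,bmsy,bpvx,ipsv,ipsx,ipsy,isvy,mpvx] rk=9
b_3=(9−9)−0=0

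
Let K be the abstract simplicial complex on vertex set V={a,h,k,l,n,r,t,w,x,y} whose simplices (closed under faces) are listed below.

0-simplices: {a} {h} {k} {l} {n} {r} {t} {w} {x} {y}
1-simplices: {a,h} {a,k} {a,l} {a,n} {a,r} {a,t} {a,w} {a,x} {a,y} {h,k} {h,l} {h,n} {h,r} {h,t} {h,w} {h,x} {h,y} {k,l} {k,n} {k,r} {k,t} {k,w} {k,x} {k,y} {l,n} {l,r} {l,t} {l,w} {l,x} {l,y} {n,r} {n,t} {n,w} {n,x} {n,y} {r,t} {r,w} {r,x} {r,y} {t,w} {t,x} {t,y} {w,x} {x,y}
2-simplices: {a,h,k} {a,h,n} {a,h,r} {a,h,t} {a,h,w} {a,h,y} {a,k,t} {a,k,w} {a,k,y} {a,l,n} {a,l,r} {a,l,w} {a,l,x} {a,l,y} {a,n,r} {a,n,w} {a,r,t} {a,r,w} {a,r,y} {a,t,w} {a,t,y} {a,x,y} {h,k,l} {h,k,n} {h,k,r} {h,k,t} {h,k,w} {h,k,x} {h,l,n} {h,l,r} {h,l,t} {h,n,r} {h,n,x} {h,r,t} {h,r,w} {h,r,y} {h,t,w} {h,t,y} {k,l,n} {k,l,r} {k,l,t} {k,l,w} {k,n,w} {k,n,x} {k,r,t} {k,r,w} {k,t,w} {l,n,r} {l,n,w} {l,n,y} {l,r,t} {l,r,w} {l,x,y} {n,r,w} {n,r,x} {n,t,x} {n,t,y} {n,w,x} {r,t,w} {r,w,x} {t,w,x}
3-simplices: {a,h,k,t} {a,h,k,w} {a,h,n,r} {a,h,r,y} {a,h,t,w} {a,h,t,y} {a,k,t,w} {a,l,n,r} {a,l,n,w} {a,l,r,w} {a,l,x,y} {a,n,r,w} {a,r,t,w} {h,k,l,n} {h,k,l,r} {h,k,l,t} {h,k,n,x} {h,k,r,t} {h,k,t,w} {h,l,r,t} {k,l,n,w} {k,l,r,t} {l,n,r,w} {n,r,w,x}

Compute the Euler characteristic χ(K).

χ(K)=3

n_0=10 n_1=44 n_2=61 n_3=24
χ=+10−44+61−24=3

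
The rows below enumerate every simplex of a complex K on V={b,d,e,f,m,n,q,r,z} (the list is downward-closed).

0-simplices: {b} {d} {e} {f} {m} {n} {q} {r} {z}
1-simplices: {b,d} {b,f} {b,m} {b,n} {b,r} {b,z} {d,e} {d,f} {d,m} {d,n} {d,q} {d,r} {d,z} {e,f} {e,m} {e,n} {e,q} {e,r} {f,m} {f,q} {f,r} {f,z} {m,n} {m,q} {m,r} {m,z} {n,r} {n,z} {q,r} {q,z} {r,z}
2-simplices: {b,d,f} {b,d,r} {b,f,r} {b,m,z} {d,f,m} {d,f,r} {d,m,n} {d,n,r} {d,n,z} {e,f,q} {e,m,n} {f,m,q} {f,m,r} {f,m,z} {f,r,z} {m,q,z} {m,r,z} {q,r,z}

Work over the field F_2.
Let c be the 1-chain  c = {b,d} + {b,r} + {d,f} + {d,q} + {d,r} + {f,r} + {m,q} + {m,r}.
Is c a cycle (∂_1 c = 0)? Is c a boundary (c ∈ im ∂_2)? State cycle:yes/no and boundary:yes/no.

cycle:yes boundary:no

n_0=9 n_1=31 n_2=18  [Z2]
∂1: piv[bd,bf,bm,bn,br,bz,de,dq] rk=8  ker:df,dm,dn,dr,dz,ef,em,en,eq,er,fm,fq,fr,fz,mn,mq,mr,mz,nr,nz,qr,qz,rz
∂2: piv[bdf,bdr,bfr,bmz,dfm,dmn,dnr,dnz,efq,emn,fmq,fmr,fmz,frz,mqz,qrz] rk=16  ker:dfr,mrz
∂1c = 0
c vs im∂2: residual ≠ 0 ⇒ not boundary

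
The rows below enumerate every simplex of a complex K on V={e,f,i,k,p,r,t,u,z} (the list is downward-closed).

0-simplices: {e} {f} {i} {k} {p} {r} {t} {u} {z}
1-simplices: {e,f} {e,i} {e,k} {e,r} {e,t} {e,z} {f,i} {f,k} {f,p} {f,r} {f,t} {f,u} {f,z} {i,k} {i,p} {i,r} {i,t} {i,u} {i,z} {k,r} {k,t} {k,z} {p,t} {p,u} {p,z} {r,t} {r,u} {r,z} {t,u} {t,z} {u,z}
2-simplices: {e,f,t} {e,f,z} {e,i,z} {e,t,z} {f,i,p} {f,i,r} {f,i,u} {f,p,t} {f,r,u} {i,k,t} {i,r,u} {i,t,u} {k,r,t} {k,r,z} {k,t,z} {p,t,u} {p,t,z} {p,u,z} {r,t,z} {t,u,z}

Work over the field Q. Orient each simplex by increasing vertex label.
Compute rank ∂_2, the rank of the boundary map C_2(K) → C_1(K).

rank∂_2=17

n_0=9 n_1=31 n_2=20  [Q]
∂1: piv[ef,ei,ek,er,et,ez,fp,fu] rk=8  ker:fi,fk,fr,ft,fz,ik,ip,ir,it,iu,iz,kr,kt,kz,pt,pu,pz,rt,ru,rz,tu,tz,uz
∂2: piv[eft,efz,eiz,etz,fip,fir,fiu,fpt,fru,ikt,itu,krt,krz,ktz,ptu,ptz,puz] rk=17  ker:iru,rtz,tuz
rk∂_2=17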